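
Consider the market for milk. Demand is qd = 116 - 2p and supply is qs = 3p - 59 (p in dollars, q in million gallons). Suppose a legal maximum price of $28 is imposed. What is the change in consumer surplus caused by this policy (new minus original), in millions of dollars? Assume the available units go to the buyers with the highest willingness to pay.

In a free market, 116 - 2p = 3p - 59 gives the equilibrium p* = 35, q* = 46.
Since 28 < 35, the ceiling is binding.
At p = 28: qd = 116 - 2·28 = 60 and qs = 3·28 - 59 = 25.
Consumer surplus without the control is ½ · (58 - 35) · 46 = 529.
With the ceiling, 25 units are sold at 28 (assume they go to the highest-value buyers). The demand price at q = 25 is 45.5, so CS = ½ · [(58 - 28) + (45.5 - 28)] · 25 = 593.75.
Change in consumer surplus = 593.75 - 529 = 64.75.

64.75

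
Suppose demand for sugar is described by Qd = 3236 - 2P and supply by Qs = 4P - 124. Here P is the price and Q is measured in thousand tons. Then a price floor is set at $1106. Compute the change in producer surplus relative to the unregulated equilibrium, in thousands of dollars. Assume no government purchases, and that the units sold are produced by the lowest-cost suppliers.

410046

Equilibrium: 3236 - 2P = 4P - 124, so 3360 = 6P and P* = 560, Q* = 2116.
Since 1106 > 560, the floor is binding.
At P = 1106: Qd = 3236 - 2·1106 = 1024 and Qs = 4·1106 - 124 = 4300.
Producer surplus without the control is ½ · (560 - 31) · 2116 = 559682.
With the floor, 1024 units are sold at 1106. The supply price at Q = 1024 is 287, so PS = ½ · [(1106 - 31) + (1106 - 287)] · 1024 = 969728.
Change in producer surplus = 969728 - 559682 = 410046.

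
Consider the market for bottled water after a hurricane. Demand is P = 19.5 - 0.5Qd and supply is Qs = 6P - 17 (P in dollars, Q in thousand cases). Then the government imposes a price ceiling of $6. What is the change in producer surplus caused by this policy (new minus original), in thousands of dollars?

Rearranging demand gives Qd = 39 - 2P. In a free market, 39 - 2P = 6P - 17 gives the equilibrium P* = 7, Q* = 25.
The ceiling of 6 is below the equilibrium price 7, so it binds.
At P = 6: Qd = 39 - 2·6 = 27 and Qs = 6·6 - 17 = 19.
Producer surplus without the control is ½ · (7 - 17/6) · 25 = 625/12.
With the ceiling, producers sell 19 units at 6, so PS = ½ · (6 - 17/6) · 19 = 361/12.
Change in producer surplus = 361/12 - 625/12 = -22.

-22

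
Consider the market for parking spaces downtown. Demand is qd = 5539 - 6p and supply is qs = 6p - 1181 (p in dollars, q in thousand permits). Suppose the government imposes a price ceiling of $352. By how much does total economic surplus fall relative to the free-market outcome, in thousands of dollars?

259584

In a free market, 5539 - 6p = 6p - 1181 gives the equilibrium p* = 560, q* = 2179.
Because the ceiling (352) lies below the market-clearing price, it is binding.
At p = 352: qd = 5539 - 6·352 = 3427 and qs = 6·352 - 1181 = 931.
Quantity traded falls to 931. At q = 931 the demand price is (5539 - 931)/6 = 768 and the supply price is (1181 + 931)/6 = 352.
Deadweight loss = ½ · (768 - 352) · (2179 - 931) = ½ · 416 · 1248 = 259584.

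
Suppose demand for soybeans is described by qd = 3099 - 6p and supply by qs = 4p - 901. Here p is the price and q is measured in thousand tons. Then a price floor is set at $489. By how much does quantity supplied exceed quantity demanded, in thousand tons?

890

In a free market, 3099 - 6p = 4p - 901 gives the equilibrium p* = 400, q* = 699.
The floor of 489 is above the equilibrium price 400, so it binds.
At p = 489: qd = 3099 - 6·489 = 165 and qs = 4·489 - 901 = 1055.
Surplus = qs - qd = 1055 - 165 = 890.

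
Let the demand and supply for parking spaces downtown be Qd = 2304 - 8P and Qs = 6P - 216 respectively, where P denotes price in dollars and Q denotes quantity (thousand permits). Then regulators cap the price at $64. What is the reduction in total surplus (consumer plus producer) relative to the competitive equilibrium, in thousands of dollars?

Without the control the market clears where 2304 - 8P = 6P - 216, i.e. P* = 180 and Q* = 864.
Since 64 < 180, the ceiling is binding.
At P = 64: Qd = 2304 - 8·64 = 1792 and Qs = 6·64 - 216 = 168.
Quantity traded falls to 168. At Q = 168 the demand price is (2304 - 168)/8 = 267 and the supply price is (216 + 168)/6 = 64.
Deadweight loss = ½ · (267 - 64) · (864 - 168) = ½ · 203 · 696 = 70644.

70644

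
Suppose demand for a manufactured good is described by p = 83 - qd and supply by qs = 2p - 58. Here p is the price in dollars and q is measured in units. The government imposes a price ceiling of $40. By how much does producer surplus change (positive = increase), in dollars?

-203

Rearranging demand gives qd = 83 - p. Without the control the market clears where 83 - p = 2p - 58, i.e. p* = 47 and q* = 36.
The ceiling of 40 is below the equilibrium price 47, so it binds.
At p = 40: qd = 83 - 40 = 43 and qs = 2·40 - 58 = 22.
Producer surplus without the control is ½ · (47 - 29) · 36 = 324.
With the ceiling, producers sell 22 units at 40, so PS = ½ · (40 - 29) · 22 = 121.
Change in producer surplus = 121 - 324 = -203.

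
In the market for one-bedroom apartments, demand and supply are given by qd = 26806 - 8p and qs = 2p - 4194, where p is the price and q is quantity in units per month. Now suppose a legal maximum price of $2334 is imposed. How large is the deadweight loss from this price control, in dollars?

733445

Without the control the market clears where 26806 - 8p = 2p - 4194, i.e. p* = 3100 and q* = 2006.
The ceiling of 2334 is below the equilibrium price 3100, so it binds.
At p = 2334: qd = 26806 - 8·2334 = 8134 and qs = 2·2334 - 4194 = 474.
Quantity traded falls to 474. At q = 474 the demand price is (26806 - 474)/8 = 3291.5 and the supply price is (4194 + 474)/2 = 2334.
Deadweight loss = ½ · (3291.5 - 2334) · (2006 - 474) = ½ · 957.5 · 1532 = 733445.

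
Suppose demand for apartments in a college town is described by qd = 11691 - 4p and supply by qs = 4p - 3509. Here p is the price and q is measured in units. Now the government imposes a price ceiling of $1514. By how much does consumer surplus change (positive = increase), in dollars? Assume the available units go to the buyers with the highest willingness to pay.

Equilibrium: 11691 - 4p = 4p - 3509, so 15200 = 8p and p* = 1900, q* = 4091.
Since 1514 < 1900, the ceiling is binding.
At p = 1514: qd = 11691 - 4·1514 = 5635 and qs = 4·1514 - 3509 = 2547.
Consumer surplus without the control is ½ · (2922.75 - 1900) · 4091 = 2092035.125.
With the ceiling, 2547 units are sold at 1514 (assume they go to the highest-value buyers). The demand price at q = 2547 is 2286, so CS = ½ · [(2922.75 - 1514) + (2286 - 1514)] · 2547 = 2777185.125.
Change in consumer surplus = 2777185.125 - 2092035.125 = 685150.

685150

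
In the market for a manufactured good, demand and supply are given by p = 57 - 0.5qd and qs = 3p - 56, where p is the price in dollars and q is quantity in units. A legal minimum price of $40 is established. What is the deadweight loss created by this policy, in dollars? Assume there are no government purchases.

Rearranging demand gives qd = 114 - 2p. Equilibrium: 114 - 2p = 3p - 56, so 170 = 5p and p* = 34, q* = 46.
Because the floor (40) lies above the market-clearing price, it is binding.
At p = 40: qd = 114 - 2·40 = 34 and qs = 3·40 - 56 = 64.
Quantity traded falls to 34. At q = 34 the demand price is (114 - 34)/2 = 40 and the supply price is (56 + 34)/3 = 30.
Deadweight loss = ½ · (40 - 30) · (46 - 34) = ½ · 10 · 12 = 60.

60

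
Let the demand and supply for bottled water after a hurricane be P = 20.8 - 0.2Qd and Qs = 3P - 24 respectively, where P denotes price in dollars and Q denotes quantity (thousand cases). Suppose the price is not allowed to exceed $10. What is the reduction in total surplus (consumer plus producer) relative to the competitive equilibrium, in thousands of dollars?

86.4

Rearranging demand gives Qd = 104 - 5P. In a free market, 104 - 5P = 3P - 24 gives the equilibrium P* = 16, Q* = 24.
Since 10 < 16, the ceiling is binding.
At P = 10: Qd = 104 - 5·10 = 54 and Qs = 3·10 - 24 = 6.
Quantity traded falls to 6. At Q = 6 the demand price is (104 - 6)/5 = 19.6 and the supply price is (24 + 6)/3 = 10.
Deadweight loss = ½ · (19.6 - 10) · (24 - 6) = ½ · 9.6 · 18 = 86.4.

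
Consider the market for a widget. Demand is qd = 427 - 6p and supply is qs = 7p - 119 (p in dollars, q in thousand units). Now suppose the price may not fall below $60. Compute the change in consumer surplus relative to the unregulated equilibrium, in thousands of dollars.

-2178

In a free market, 427 - 6p = 7p - 119 gives the equilibrium p* = 42, q* = 175.
Because the floor (60) lies above the market-clearing price, it is binding.
At p = 60: qd = 427 - 6·60 = 67 and qs = 7·60 - 119 = 301.
Consumer surplus without the control is ½ · (427/6 - 42) · 175 = 30625/12.
With the floor, consumers buy 67 units at 60, so CS = ½ · (427/6 - 60) · 67 = 4489/12.
Change in consumer surplus = 4489/12 - 30625/12 = -2178.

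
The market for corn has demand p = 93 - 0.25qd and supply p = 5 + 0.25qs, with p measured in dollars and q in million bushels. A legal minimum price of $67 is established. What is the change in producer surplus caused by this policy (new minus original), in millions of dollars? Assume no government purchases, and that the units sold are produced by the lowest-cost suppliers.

Rearranging demand gives qd = 372 - 4p; rearranging supply gives qs = 4p - 20. In a free market, 372 - 4p = 4p - 20 gives the equilibrium p* = 49, q* = 176.
The floor of 67 is above the equilibrium price 49, so it binds.
At p = 67: qd = 372 - 4·67 = 104 and qs = 4·67 - 20 = 248.
Producer surplus without the control is ½ · (49 - 5) · 176 = 3872.
With the floor, 104 units are sold at 67. The supply price at q = 104 is 31, so PS = ½ · [(67 - 5) + (67 - 31)] · 104 = 5096.
Change in producer surplus = 5096 - 3872 = 1224.

1224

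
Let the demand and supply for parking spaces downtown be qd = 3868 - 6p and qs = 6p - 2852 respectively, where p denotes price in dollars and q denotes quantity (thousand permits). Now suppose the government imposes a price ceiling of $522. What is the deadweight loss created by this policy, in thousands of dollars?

In a free market, 3868 - 6p = 6p - 2852 gives the equilibrium p* = 560, q* = 508.
Because the ceiling (522) lies below the market-clearing price, it is binding.
At p = 522: qd = 3868 - 6·522 = 736 and qs = 6·522 - 2852 = 280.
Quantity traded falls to 280. At q = 280 the demand price is (3868 - 280)/6 = 598 and the supply price is (2852 + 280)/6 = 522.
Deadweight loss = ½ · (598 - 522) · (508 - 280) = ½ · 76 · 228 = 8664.

8664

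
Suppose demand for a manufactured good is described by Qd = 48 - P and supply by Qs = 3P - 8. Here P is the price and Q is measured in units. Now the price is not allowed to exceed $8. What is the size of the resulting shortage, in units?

24

In a free market, 48 - P = 3P - 8 gives the equilibrium P* = 14, Q* = 34.
The ceiling of 8 is below the equilibrium price 14, so it binds.
At P = 8: Qd = 48 - 8 = 40 and Qs = 3·8 - 8 = 16.
Shortage = Qd - Qs = 40 - 16 = 24.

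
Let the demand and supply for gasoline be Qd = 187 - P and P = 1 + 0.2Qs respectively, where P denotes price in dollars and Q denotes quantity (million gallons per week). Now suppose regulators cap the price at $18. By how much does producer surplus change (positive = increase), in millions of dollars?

-1680

Rearranging supply gives Qs = 5P - 5. Without the control the market clears where 187 - P = 5P - 5, i.e. P* = 32 and Q* = 155.
Since 18 < 32, the ceiling is binding.
At P = 18: Qd = 187 - 18 = 169 and Qs = 5·18 - 5 = 85.
Producer surplus without the control is ½ · (32 - 1) · 155 = 2402.5.
With the ceiling, producers sell 85 units at 18, so PS = ½ · (18 - 1) · 85 = 722.5.
Change in producer surplus = 722.5 - 2402.5 = -1680.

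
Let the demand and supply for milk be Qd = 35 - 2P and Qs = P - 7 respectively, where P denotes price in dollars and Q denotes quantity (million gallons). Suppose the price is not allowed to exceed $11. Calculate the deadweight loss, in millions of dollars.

Equilibrium: 35 - 2P = P - 7, so 42 = 3P and P* = 14, Q* = 7.
Because the ceiling (11) lies below the market-clearing price, it is binding.
At P = 11: Qd = 35 - 2·11 = 13 and Qs = 11 - 7 = 4.
Quantity traded falls to 4. At Q = 4 the demand price is (35 - 4)/2 = 15.5 and the supply price is 7 + 4 = 11.
Deadweight loss = ½ · (15.5 - 11) · (7 - 4) = ½ · 4.5 · 3 = 6.75.

6.75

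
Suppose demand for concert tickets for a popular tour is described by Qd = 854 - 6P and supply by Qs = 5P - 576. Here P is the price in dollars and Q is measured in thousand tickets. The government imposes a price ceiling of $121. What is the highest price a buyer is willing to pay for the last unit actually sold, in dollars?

Setting quantity demanded equal to quantity supplied, 854 - 6P = 5P - 576, gives P* = 130 and Q* = 74.
The ceiling of 121 is below the equilibrium price 130, so it binds.
At P = 121: Qd = 854 - 6·121 = 128 and Qs = 5·121 - 576 = 29.
Only 29 units reach the market. On the demand curve, the marginal buyer's willingness to pay at Q = 29 is (854 - 29)/6 = 137.5.

137.5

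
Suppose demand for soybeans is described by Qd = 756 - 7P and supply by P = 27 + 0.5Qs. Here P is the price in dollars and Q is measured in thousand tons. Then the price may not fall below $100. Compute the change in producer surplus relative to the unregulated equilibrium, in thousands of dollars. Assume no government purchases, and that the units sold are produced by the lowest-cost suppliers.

Rearranging supply gives Qs = 2P - 54. Setting quantity demanded equal to quantity supplied, 756 - 7P = 2P - 54, gives P* = 90 and Q* = 126.
Because the floor (100) lies above the market-clearing price, it is binding.
At P = 100: Qd = 756 - 7·100 = 56 and Qs = 2·100 - 54 = 146.
Producer surplus without the control is ½ · (90 - 27) · 126 = 3969.
With the floor, 56 units are sold at 100. The supply price at Q = 56 is 55, so PS = ½ · [(100 - 27) + (100 - 55)] · 56 = 3304.
Change in producer surplus = 3304 - 3969 = -665.

-665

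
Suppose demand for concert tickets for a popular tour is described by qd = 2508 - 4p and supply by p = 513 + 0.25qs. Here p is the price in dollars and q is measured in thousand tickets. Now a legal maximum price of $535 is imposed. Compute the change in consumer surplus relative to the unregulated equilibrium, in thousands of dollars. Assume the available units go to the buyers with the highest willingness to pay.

630

Rearranging supply gives qs = 4p - 2052. In a free market, 2508 - 4p = 4p - 2052 gives the equilibrium p* = 570, q* = 228.
Since 535 < 570, the ceiling is binding.
At p = 535: qd = 2508 - 4·535 = 368 and qs = 4·535 - 2052 = 88.
Consumer surplus without the control is ½ · (627 - 570) · 228 = 6498.
With the ceiling, 88 units are sold at 535 (assume they go to the highest-value buyers). The demand price at q = 88 is 605, so CS = ½ · [(627 - 535) + (605 - 535)] · 88 = 7128.
Change in consumer surplus = 7128 - 6498 = 630.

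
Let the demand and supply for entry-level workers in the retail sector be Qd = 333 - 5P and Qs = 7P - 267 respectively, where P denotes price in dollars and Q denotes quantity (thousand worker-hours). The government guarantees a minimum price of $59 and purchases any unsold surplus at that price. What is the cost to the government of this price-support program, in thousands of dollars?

Equilibrium: 333 - 5P = 7P - 267, so 600 = 12P and P* = 50, Q* = 83.
The floor of 59 is above the equilibrium price 50, so it binds.
At P = 59: Qd = 333 - 5·59 = 38 and Qs = 7·59 - 267 = 146.
Surplus = Qs - Qd = 108.
Government expenditure = surplus × support price = 108 × 59 = 6372.

6372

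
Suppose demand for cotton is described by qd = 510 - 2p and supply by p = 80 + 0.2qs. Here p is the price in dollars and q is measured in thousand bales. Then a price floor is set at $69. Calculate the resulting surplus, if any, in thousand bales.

Rearranging supply gives qs = 5p - 400. Setting quantity demanded equal to quantity supplied, 510 - 2p = 5p - 400, gives p* = 130 and q* = 250.
The floor of 69 is below the equilibrium price 130, so it is not binding; the market clears at p* = 130, q* = 250.
Since the control does not bind, there is no surplus.

0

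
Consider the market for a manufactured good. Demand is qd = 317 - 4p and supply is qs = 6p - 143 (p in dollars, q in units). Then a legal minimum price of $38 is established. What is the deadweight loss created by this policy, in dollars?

In a free market, 317 - 4p = 6p - 143 gives the equilibrium p* = 46, q* = 133.
The floor of 38 is below the equilibrium price 46, so it is not binding; the market clears at p* = 46, q* = 133.
Since the control does not bind, no trades are prevented and deadweight loss is zero.

0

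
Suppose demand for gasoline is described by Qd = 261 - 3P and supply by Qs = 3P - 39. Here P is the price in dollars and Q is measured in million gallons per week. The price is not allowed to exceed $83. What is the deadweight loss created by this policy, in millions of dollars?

Without the control the market clears where 261 - 3P = 3P - 39, i.e. P* = 50 and Q* = 111.
Since 83 is above P* = 50, the ceiling does not bind and the free-market outcome prevails.
Since the control does not bind, no trades are prevented and deadweight loss is zero.

0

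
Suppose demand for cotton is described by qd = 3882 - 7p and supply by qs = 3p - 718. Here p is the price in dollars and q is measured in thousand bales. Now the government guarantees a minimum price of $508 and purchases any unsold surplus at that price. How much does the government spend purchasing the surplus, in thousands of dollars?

243840

Equilibrium: 3882 - 7p = 3p - 718, so 4600 = 10p and p* = 460, q* = 662.
The floor of 508 is above the equilibrium price 460, so it binds.
At p = 508: qd = 3882 - 7·508 = 326 and qs = 3·508 - 718 = 806.
Surplus = qs - qd = 480.
Government expenditure = surplus × support price = 480 × 508 = 243840.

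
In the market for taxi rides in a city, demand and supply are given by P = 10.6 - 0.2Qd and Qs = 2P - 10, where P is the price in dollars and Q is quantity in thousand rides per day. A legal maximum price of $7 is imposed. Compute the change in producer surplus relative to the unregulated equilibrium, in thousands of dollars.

Rearranging demand gives Qd = 53 - 5P. Setting quantity demanded equal to quantity supplied, 53 - 5P = 2P - 10, gives P* = 9 and Q* = 8.
Because the ceiling (7) lies below the market-clearing price, it is binding.
At P = 7: Qd = 53 - 5·7 = 18 and Qs = 2·7 - 10 = 4.
Producer surplus without the control is ½ · (9 - 5) · 8 = 16.
With the ceiling, producers sell 4 units at 7, so PS = ½ · (7 - 5) · 4 = 4.
Change in producer surplus = 4 - 16 = -12.

-12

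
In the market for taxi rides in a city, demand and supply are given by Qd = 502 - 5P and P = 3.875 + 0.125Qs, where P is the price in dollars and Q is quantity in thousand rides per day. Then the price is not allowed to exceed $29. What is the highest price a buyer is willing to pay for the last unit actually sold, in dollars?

60.2

Rearranging supply gives Qs = 8P - 31. Equilibrium: 502 - 5P = 8P - 31, so 533 = 13P and P* = 41, Q* = 297.
The ceiling of 29 is below the equilibrium price 41, so it binds.
At P = 29: Qd = 502 - 5·29 = 357 and Qs = 8·29 - 31 = 201.
Only 201 units reach the market. On the demand curve, the marginal buyer's willingness to pay at Q = 201 is (502 - 201)/5 = 60.2.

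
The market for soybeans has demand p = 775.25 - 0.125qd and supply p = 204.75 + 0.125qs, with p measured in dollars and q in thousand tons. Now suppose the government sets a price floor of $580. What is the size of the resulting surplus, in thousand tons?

Rearranging demand gives qd = 6202 - 8p; rearranging supply gives qs = 8p - 1638. Setting quantity demanded equal to quantity supplied, 6202 - 8p = 8p - 1638, gives p* = 490 and q* = 2282.
Because the floor (580) lies above the market-clearing price, it is binding.
At p = 580: qd = 6202 - 8·580 = 1562 and qs = 8·580 - 1638 = 3002.
Surplus = qs - qd = 3002 - 1562 = 1440.

1440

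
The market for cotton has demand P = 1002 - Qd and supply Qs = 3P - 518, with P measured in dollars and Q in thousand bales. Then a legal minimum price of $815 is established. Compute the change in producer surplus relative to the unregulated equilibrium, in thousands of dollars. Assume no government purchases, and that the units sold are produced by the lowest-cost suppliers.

Rearranging demand gives Qd = 1002 - P. Equilibrium: 1002 - P = 3P - 518, so 1520 = 4P and P* = 380, Q* = 622.
The floor of 815 is above the equilibrium price 380, so it binds.
At P = 815: Qd = 1002 - 815 = 187 and Qs = 3·815 - 518 = 1927.
Producer surplus without the control is ½ · (380 - 518/3) · 622 = 193442/3.
With the floor, 187 units are sold at 815. The supply price at Q = 187 is 235, so PS = ½ · [(815 - 518/3) + (815 - 235)] · 187 = 685729/6.
Change in producer surplus = 685729/6 - 193442/3 = 49807.5.

49807.5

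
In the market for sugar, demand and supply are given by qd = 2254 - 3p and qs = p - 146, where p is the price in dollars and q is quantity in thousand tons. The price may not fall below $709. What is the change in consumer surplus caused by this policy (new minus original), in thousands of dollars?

Setting quantity demanded equal to quantity supplied, 2254 - 3p = p - 146, gives p* = 600 and q* = 454.
Since 709 > 600, the floor is binding.
At p = 709: qd = 2254 - 3·709 = 127 and qs = 709 - 146 = 563.
Consumer surplus without the control is ½ · (2254/3 - 600) · 454 = 103058/3.
With the floor, consumers buy 127 units at 709, so CS = ½ · (2254/3 - 709) · 127 = 16129/6.
Change in consumer surplus = 16129/6 - 103058/3 = -31664.5.

-31664.5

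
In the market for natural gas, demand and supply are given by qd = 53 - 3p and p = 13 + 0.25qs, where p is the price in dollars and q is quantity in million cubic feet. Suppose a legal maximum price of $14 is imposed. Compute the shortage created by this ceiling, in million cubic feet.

7

Rearranging supply gives qs = 4p - 52. In a free market, 53 - 3p = 4p - 52 gives the equilibrium p* = 15, q* = 8.
The ceiling of 14 is below the equilibrium price 15, so it binds.
At p = 14: qd = 53 - 3·14 = 11 and qs = 4·14 - 52 = 4.
Shortage = qd - qs = 11 - 4 = 7.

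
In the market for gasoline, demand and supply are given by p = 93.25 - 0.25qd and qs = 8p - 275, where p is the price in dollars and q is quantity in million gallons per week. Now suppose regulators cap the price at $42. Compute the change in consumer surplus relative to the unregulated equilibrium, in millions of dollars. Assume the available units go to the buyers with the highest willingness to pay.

-420

Rearranging demand gives qd = 373 - 4p. Without the control the market clears where 373 - 4p = 8p - 275, i.e. p* = 54 and q* = 157.
Because the ceiling (42) lies below the market-clearing price, it is binding.
At p = 42: qd = 373 - 4·42 = 205 and qs = 8·42 - 275 = 61.
Consumer surplus without the control is ½ · (93.25 - 54) · 157 = 3081.125.
With the ceiling, 61 units are sold at 42 (assume they go to the highest-value buyers). The demand price at q = 61 is 78, so CS = ½ · [(93.25 - 42) + (78 - 42)] · 61 = 2661.125.
Change in consumer surplus = 2661.125 - 3081.125 = -420.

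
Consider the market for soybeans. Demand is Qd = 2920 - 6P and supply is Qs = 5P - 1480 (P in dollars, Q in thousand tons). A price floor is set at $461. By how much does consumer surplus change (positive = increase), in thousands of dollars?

Equilibrium: 2920 - 6P = 5P - 1480, so 4400 = 11P and P* = 400, Q* = 520.
Since 461 > 400, the floor is binding.
At P = 461: Qd = 2920 - 6·461 = 154 and Qs = 5·461 - 1480 = 825.
Consumer surplus without the control is ½ · (1460/3 - 400) · 520 = 67600/3.
With the floor, consumers buy 154 units at 461, so CS = ½ · (1460/3 - 461) · 154 = 5929/3.
Change in consumer surplus = 5929/3 - 67600/3 = -20557.

-20557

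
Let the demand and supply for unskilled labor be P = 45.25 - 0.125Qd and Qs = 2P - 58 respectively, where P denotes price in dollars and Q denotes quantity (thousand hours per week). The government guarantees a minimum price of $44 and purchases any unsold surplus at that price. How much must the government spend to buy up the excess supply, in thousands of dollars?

Rearranging demand gives Qd = 362 - 8P. Setting quantity demanded equal to quantity supplied, 362 - 8P = 2P - 58, gives P* = 42 and Q* = 26.
Because the floor (44) lies above the market-clearing price, it is binding.
At P = 44: Qd = 362 - 8·44 = 10 and Qs = 2·44 - 58 = 30.
Surplus = Qs - Qd = 20.
Government expenditure = surplus × support price = 20 × 44 = 880.

880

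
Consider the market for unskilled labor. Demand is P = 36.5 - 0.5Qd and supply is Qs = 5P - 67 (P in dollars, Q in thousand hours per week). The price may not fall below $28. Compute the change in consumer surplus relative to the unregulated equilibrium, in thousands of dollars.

-200

Rearranging demand gives Qd = 73 - 2P. Setting quantity demanded equal to quantity supplied, 73 - 2P = 5P - 67, gives P* = 20 and Q* = 33.
Because the floor (28) lies above the market-clearing price, it is binding.
At P = 28: Qd = 73 - 2·28 = 17 and Qs = 5·28 - 67 = 73.
Consumer surplus without the control is ½ · (36.5 - 20) · 33 = 272.25.
With the floor, consumers buy 17 units at 28, so CS = ½ · (36.5 - 28) · 17 = 72.25.
Change in consumer surplus = 72.25 - 272.25 = -200.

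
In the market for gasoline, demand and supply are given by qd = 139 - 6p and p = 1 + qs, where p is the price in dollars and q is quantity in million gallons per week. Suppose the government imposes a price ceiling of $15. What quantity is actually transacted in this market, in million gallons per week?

14

Rearranging supply gives qs = p - 1. Equilibrium: 139 - 6p = p - 1, so 140 = 7p and p* = 20, q* = 19.
Because the ceiling (15) lies below the market-clearing price, it is binding.
At p = 15: qd = 139 - 6·15 = 49 and qs = 15 - 1 = 14.
The quantity actually transacted is the short side, supply: 14.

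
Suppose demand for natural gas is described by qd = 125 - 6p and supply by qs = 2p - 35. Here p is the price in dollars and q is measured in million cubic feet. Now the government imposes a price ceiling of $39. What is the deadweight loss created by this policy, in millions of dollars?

0

Setting quantity demanded equal to quantity supplied, 125 - 6p = 2p - 35, gives p* = 20 and q* = 5.
Since 39 is above p* = 20, the ceiling does not bind and the free-market outcome prevails.
Since the control does not bind, no trades are prevented and deadweight loss is zero.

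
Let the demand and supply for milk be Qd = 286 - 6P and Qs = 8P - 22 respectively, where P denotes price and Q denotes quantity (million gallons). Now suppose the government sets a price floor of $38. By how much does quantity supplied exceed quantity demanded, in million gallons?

Without the control the market clears where 286 - 6P = 8P - 22, i.e. P* = 22 and Q* = 154.
The floor of 38 is above the equilibrium price 22, so it binds.
At P = 38: Qd = 286 - 6·38 = 58 and Qs = 8·38 - 22 = 282.
Surplus = Qs - Qd = 282 - 58 = 224.

224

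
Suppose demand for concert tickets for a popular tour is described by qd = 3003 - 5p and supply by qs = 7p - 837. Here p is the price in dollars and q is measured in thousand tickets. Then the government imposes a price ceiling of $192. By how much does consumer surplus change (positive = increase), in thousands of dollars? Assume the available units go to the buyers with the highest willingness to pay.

-15385.6

Setting quantity demanded equal to quantity supplied, 3003 - 5p = 7p - 837, gives p* = 320 and q* = 1403.
Since 192 < 320, the ceiling is binding.
At p = 192: qd = 3003 - 5·192 = 2043 and qs = 7·192 - 837 = 507.
Consumer surplus without the control is ½ · (600.6 - 320) · 1403 = 196840.9.
With the ceiling, 507 units are sold at 192 (assume they go to the highest-value buyers). The demand price at q = 507 is 499.2, so CS = ½ · [(600.6 - 192) + (499.2 - 192)] · 507 = 181455.3.
Change in consumer surplus = 181455.3 - 196840.9 = -15385.6.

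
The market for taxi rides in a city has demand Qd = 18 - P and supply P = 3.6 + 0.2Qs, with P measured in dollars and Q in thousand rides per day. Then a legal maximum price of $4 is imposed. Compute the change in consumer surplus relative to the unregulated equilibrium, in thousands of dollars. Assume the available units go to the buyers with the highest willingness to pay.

-46

Rearranging supply gives Qs = 5P - 18. Setting quantity demanded equal to quantity supplied, 18 - P = 5P - 18, gives P* = 6 and Q* = 12.
Because the ceiling (4) lies below the market-clearing price, it is binding.
At P = 4: Qd = 18 - 4 = 14 and Qs = 5·4 - 18 = 2.
Consumer surplus without the control is ½ · (18 - 6) · 12 = 72.
With the ceiling, 2 units are sold at 4 (assume they go to the highest-value buyers). The demand price at Q = 2 is 16, so CS = ½ · [(18 - 4) + (16 - 4)] · 2 = 26.
Change in consumer surplus = 26 - 72 = -46.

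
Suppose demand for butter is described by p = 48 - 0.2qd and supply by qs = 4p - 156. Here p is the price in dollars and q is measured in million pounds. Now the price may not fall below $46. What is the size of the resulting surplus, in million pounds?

18

Rearranging demand gives qd = 240 - 5p. Without the control the market clears where 240 - 5p = 4p - 156, i.e. p* = 44 and q* = 20.
Because the floor (46) lies above the market-clearing price, it is binding.
At p = 46: qd = 240 - 5·46 = 10 and qs = 4·46 - 156 = 28.
Surplus = qs - qd = 28 - 10 = 18.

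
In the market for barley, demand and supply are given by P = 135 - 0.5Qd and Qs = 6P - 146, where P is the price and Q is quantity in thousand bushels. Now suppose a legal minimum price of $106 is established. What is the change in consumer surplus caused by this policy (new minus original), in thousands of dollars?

Rearranging demand gives Qd = 270 - 2P. In a free market, 270 - 2P = 6P - 146 gives the equilibrium P* = 52, Q* = 166.
Since 106 > 52, the floor is binding.
At P = 106: Qd = 270 - 2·106 = 58 and Qs = 6·106 - 146 = 490.
Consumer surplus without the control is ½ · (135 - 52) · 166 = 6889.
With the floor, consumers buy 58 units at 106, so CS = ½ · (135 - 106) · 58 = 841.
Change in consumer surplus = 841 - 6889 = -6048.

-6048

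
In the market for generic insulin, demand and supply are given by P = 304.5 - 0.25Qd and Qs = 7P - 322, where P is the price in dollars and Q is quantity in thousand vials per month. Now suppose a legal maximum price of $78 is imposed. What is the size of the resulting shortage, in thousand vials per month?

Rearranging demand gives Qd = 1218 - 4P. Equilibrium: 1218 - 4P = 7P - 322, so 1540 = 11P and P* = 140, Q* = 658.
Since 78 < 140, the ceiling is binding.
At P = 78: Qd = 1218 - 4·78 = 906 and Qs = 7·78 - 322 = 224.
Shortage = Qd - Qs = 906 - 224 = 682.

682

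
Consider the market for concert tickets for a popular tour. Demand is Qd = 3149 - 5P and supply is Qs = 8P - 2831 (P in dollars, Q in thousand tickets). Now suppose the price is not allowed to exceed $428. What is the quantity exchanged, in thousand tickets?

593

Setting quantity demanded equal to quantity supplied, 3149 - 5P = 8P - 2831, gives P* = 460 and Q* = 849.
The ceiling of 428 is below the equilibrium price 460, so it binds.
At P = 428: Qd = 3149 - 5·428 = 1009 and Qs = 8·428 - 2831 = 593.
The quantity actually transacted is the short side, supply: 593.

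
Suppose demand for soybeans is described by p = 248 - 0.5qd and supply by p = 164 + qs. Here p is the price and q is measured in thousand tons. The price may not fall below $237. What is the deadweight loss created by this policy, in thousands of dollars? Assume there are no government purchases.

867

Rearranging demand gives qd = 496 - 2p; rearranging supply gives qs = p - 164. Equilibrium: 496 - 2p = p - 164, so 660 = 3p and p* = 220, q* = 56.
The floor of 237 is above the equilibrium price 220, so it binds.
At p = 237: qd = 496 - 2·237 = 22 and qs = 237 - 164 = 73.
Quantity traded falls to 22. At q = 22 the demand price is (496 - 22)/2 = 237 and the supply price is 164 + 22 = 186.
Deadweight loss = ½ · (237 - 186) · (56 - 22) = ½ · 51 · 34 = 867.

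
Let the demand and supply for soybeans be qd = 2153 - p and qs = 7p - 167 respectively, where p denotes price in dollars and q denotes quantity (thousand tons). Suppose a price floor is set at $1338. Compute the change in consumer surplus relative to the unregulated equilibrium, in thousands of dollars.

-1403272

Without the control the market clears where 2153 - p = 7p - 167, i.e. p* = 290 and q* = 1863.
Because the floor (1338) lies above the market-clearing price, it is binding.
At p = 1338: qd = 2153 - 1338 = 815 and qs = 7·1338 - 167 = 9199.
Consumer surplus without the control is ½ · (2153 - 290) · 1863 = 1735384.5.
With the floor, consumers buy 815 units at 1338, so CS = ½ · (2153 - 1338) · 815 = 332112.5.
Change in consumer surplus = 332112.5 - 1735384.5 = -1403272.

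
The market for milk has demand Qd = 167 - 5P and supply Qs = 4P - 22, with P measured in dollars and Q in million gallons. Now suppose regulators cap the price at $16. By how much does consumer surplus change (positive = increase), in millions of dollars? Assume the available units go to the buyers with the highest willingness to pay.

Setting quantity demanded equal to quantity supplied, 167 - 5P = 4P - 22, gives P* = 21 and Q* = 62.
The ceiling of 16 is below the equilibrium price 21, so it binds.
At P = 16: Qd = 167 - 5·16 = 87 and Qs = 4·16 - 22 = 42.
Consumer surplus without the control is ½ · (33.4 - 21) · 62 = 384.4.
With the ceiling, 42 units are sold at 16 (assume they go to the highest-value buyers). The demand price at Q = 42 is 25, so CS = ½ · [(33.4 - 16) + (25 - 16)] · 42 = 554.4.
Change in consumer surplus = 554.4 - 384.4 = 170.

170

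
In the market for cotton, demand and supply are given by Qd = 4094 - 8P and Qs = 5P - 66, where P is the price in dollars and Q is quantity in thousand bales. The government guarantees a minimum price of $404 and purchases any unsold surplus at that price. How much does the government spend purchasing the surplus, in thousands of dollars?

Equilibrium: 4094 - 8P = 5P - 66, so 4160 = 13P and P* = 320, Q* = 1534.
The floor of 404 is above the equilibrium price 320, so it binds.
At P = 404: Qd = 4094 - 8·404 = 862 and Qs = 5·404 - 66 = 1954.
Surplus = Qs - Qd = 1092.
Government expenditure = surplus × support price = 1092 × 404 = 441168.

441168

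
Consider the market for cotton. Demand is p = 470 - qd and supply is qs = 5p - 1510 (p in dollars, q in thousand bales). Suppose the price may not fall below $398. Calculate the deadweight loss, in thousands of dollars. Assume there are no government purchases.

2774.4

Rearranging demand gives qd = 470 - p. Without the control the market clears where 470 - p = 5p - 1510, i.e. p* = 330 and q* = 140.
Because the floor (398) lies above the market-clearing price, it is binding.
At p = 398: qd = 470 - 398 = 72 and qs = 5·398 - 1510 = 480.
Quantity traded falls to 72. At q = 72 the demand price is 470 - 72 = 398 and the supply price is (1510 + 72)/5 = 316.4.
Deadweight loss = ½ · (398 - 316.4) · (140 - 72) = ½ · 81.6 · 68 = 2774.4.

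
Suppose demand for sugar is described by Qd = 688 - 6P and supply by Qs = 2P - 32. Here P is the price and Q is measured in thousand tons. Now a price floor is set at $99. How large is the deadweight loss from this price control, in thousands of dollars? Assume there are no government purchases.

972

Equilibrium: 688 - 6P = 2P - 32, so 720 = 8P and P* = 90, Q* = 148.
Because the floor (99) lies above the market-clearing price, it is binding.
At P = 99: Qd = 688 - 6·99 = 94 and Qs = 2·99 - 32 = 166.
Quantity traded falls to 94. At Q = 94 the demand price is (688 - 94)/6 = 99 and the supply price is (32 + 94)/2 = 63.
Deadweight loss = ½ · (99 - 63) · (148 - 94) = ½ · 36 · 54 = 972.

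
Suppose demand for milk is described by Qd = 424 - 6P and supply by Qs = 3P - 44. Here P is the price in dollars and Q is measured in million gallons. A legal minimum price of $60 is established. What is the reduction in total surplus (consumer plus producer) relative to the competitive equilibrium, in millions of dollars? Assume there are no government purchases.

576

Equilibrium: 424 - 6P = 3P - 44, so 468 = 9P and P* = 52, Q* = 112.
Because the floor (60) lies above the market-clearing price, it is binding.
At P = 60: Qd = 424 - 6·60 = 64 and Qs = 3·60 - 44 = 136.
Quantity traded falls to 64. At Q = 64 the demand price is (424 - 64)/6 = 60 and the supply price is (44 + 64)/3 = 36.
Deadweight loss = ½ · (60 - 36) · (112 - 64) = ½ · 24 · 48 = 576.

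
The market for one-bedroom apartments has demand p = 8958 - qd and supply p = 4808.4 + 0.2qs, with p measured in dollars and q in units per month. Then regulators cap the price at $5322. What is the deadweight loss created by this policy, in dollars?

475260

Rearranging demand gives qd = 8958 - p; rearranging supply gives qs = 5p - 24042. In a free market, 8958 - p = 5p - 24042 gives the equilibrium p* = 5500, q* = 3458.
Because the ceiling (5322) lies below the market-clearing price, it is binding.
At p = 5322: qd = 8958 - 5322 = 3636 and qs = 5·5322 - 24042 = 2568.
Quantity traded falls to 2568. At q = 2568 the demand price is 8958 - 2568 = 6390 and the supply price is (24042 + 2568)/5 = 5322.
Deadweight loss = ½ · (6390 - 5322) · (3458 - 2568) = ½ · 1068 · 890 = 475260.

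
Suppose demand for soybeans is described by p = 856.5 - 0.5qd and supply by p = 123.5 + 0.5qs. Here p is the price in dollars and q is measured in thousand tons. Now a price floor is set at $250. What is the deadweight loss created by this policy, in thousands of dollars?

Rearranging demand gives qd = 1713 - 2p; rearranging supply gives qs = 2p - 247. Without the control the market clears where 1713 - 2p = 2p - 247, i.e. p* = 490 and q* = 733.
Since 250 is below p* = 490, the floor does not bind and the free-market outcome prevails.
Since the control does not bind, no trades are prevented and deadweight loss is zero.

0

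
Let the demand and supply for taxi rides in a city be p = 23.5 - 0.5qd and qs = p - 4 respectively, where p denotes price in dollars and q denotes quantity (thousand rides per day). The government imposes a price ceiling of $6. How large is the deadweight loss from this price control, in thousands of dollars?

Rearranging demand gives qd = 47 - 2p. Without the control the market clears where 47 - 2p = p - 4, i.e. p* = 17 and q* = 13.
Since 6 < 17, the ceiling is binding.
At p = 6: qd = 47 - 2·6 = 35 and qs = 6 - 4 = 2.
Quantity traded falls to 2. At q = 2 the demand price is (47 - 2)/2 = 22.5 and the supply price is 4 + 2 = 6.
Deadweight loss = ½ · (22.5 - 6) · (13 - 2) = ½ · 16.5 · 11 = 90.75.

90.75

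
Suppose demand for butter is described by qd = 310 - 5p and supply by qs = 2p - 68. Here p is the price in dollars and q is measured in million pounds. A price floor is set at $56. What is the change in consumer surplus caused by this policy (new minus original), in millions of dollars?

-70

Equilibrium: 310 - 5p = 2p - 68, so 378 = 7p and p* = 54, q* = 40.
The floor of 56 is above the equilibrium price 54, so it binds.
At p = 56: qd = 310 - 5·56 = 30 and qs = 2·56 - 68 = 44.
Consumer surplus without the control is ½ · (62 - 54) · 40 = 160.
With the floor, consumers buy 30 units at 56, so CS = ½ · (62 - 56) · 30 = 90.
Change in consumer surplus = 90 - 160 = -70.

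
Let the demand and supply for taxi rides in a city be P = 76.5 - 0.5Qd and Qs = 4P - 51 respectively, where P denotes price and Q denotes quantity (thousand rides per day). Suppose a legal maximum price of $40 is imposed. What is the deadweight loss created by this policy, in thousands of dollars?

0

Rearranging demand gives Qd = 153 - 2P. Setting quantity demanded equal to quantity supplied, 153 - 2P = 4P - 51, gives P* = 34 and Q* = 85.
Since 40 is above P* = 34, the ceiling does not bind and the free-market outcome prevails.
Since the control does not bind, no trades are prevented and deadweight loss is zero.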